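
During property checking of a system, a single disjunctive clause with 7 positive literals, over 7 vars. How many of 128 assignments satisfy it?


Step 1: Total=2^7=128
Step 2: Unsat when all 7 false: 2^0=1
Step 3: Sat=128-1=127

127


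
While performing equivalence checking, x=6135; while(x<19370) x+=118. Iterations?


Step 1: x goes from 6135 toward 19370 by 118; the body runs while x<19370, so iterations = ceil((bound-start)/step)
Step 2: Distance=13235
Step 3: ceil(13235/118)=113

113


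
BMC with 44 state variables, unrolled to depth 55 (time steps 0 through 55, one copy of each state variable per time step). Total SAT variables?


BMC unrolls to depth k, creating one copy of each state var for steps 0..k.
Step count = 55 + 1 = 56 (steps 0 through 55)
Vars per step = 44
Total = 44 * 56 = 2464

2464


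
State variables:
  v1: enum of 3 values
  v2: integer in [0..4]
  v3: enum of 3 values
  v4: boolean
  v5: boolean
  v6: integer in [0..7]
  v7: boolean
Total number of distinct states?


State space = product of domain sizes of all variables.
Domain sizes:
  v1 (enum of 3 values): 3
  v2 (integer in [0..4]): 5
  v3 (enum of 3 values): 3
  v4 (boolean): 2
  v5 (boolean): 2
  v6 (integer in [0..7]): 8
  v7 (boolean): 2
Product = 3 * 5 * 3 * 2 * 2 * 8 * 2 = 2880

2880


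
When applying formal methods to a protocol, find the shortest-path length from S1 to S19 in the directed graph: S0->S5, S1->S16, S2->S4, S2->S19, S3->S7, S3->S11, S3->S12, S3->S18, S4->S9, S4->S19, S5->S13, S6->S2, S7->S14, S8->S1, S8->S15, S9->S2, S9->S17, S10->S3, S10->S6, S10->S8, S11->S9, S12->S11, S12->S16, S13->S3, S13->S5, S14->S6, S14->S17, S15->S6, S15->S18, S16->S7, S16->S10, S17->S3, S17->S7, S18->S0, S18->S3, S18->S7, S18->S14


BFS layer-by-layer from S1:
  dist 0: {S1}
  dist 1: {S16}
  dist 2: {S7, S10}
  dist 3: {S3, S6, S8, S14}
  dist 4: {S2, S11, S12, S15, S17, S18}
  dist 5: {S0, S4, S9, S19}
  -> S19 reached at distance 5
Shortest path length = 5

5


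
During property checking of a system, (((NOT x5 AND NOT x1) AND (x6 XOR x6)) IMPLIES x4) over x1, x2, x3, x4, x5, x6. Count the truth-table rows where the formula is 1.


Formula: (((NOT x5 AND NOT x1) AND (x6 XOR x6)) IMPLIES x4) over 6 vars (64 rows)
Evaluate each row (x1, x2, x3, x4, x5, x6 as bits, MSB first):
  row 0 [000000]: (((NOT 0 AND NOT 0) AND (0 XOR 0)) IMPLIES 0) -> 1
  row 1 [000001]: (((NOT 0 AND NOT 0) AND (1 XOR 1)) IMPLIES 0) -> 1
  row 2 [000010]: (((NOT 1 AND NOT 0) AND (0 XOR 0)) IMPLIES 0) -> 1
  row 3 [000011]: (((NOT 1 AND NOT 0) AND (1 XOR 1)) IMPLIES 0) -> 1
  row 4 [000100]: (((NOT 0 AND NOT 0) AND (0 XOR 0)) IMPLIES 1) -> 1
  (every remaining row is evaluated the same way; all 64 results are listed next)
Full result column, 8 rows per line (x1,x2,x3 fixed per line; x4,x5,x6 runs 000..111 left to right):
  rows 0-7 [x1,x2,x3=000]: 11111111  (ones: 8)
  rows 8-15 [x1,x2,x3=001]: 11111111  (ones: 8)
  rows 16-23 [x1,x2,x3=010]: 11111111  (ones: 8)
  rows 24-31 [x1,x2,x3=011]: 11111111  (ones: 8)
  rows 32-39 [x1,x2,x3=100]: 11111111  (ones: 8)
  rows 40-47 [x1,x2,x3=101]: 11111111  (ones: 8)
  rows 48-55 [x1,x2,x3=110]: 11111111  (ones: 8)
  rows 56-63 [x1,x2,x3=111]: 11111111  (ones: 8)
Count of 1-rows = 8+8+8+8+8+8+8+8 = 64

64


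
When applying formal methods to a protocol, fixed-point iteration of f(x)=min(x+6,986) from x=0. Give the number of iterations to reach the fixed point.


Step 1: x=0, cap=986, increment=6
Step 2: x grows by 6 each step until capped at 986; fixed point is x=986
Step 3: iterations = ceil(986/6) = 165

165


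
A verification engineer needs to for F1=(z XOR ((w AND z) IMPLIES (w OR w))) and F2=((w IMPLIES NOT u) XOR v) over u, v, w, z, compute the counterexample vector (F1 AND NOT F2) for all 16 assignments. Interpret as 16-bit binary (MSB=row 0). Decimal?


F1 = (z XOR ((w AND z) IMPLIES (w OR w)))
F2 = ((w IMPLIES NOT u) XOR v)
Counterexample to F1=>F2 is where F1=1 and F2=0.
Evaluate each row (bits = u,v,w,z, MSB first):
  row 0 [0000]: F1=1 F2=1 -> F1&~F2 -> 0
  row 1 [0001]: F1=0 F2=1 -> F1&~F2 -> 0
  row 2 [0010]: F1=1 F2=1 -> F1&~F2 -> 0
  row 3 [0011]: F1=0 F2=1 -> F1&~F2 -> 0
  row 4 [0100]: F1=1 F2=0 -> F1&~F2 -> 1
  row 5 [0101]: F1=0 F2=0 -> F1&~F2 -> 0
  row 6 [0110]: F1=1 F2=0 -> F1&~F2 -> 1
  row 7 [0111]: F1=0 F2=0 -> F1&~F2 -> 0
  row 8 [1000]: F1=1 F2=1 -> F1&~F2 -> 0
  row 9 [1001]: F1=0 F2=1 -> F1&~F2 -> 0
  row 10 [1010]: F1=1 F2=0 -> F1&~F2 -> 1
  row 11 [1011]: F1=0 F2=0 -> F1&~F2 -> 0
  row 12 [1100]: F1=1 F2=0 -> F1&~F2 -> 1
  row 13 [1101]: F1=0 F2=0 -> F1&~F2 -> 0
  row 14 [1110]: F1=1 F2=1 -> F1&~F2 -> 0
  row 15 [1111]: F1=0 F2=1 -> F1&~F2 -> 0
Full result column, 4 rows per line (u,v fixed per line; w,z runs 00..11 left to right):
  rows 0-3 [u,v=00]: 0000  = hex 0
  rows 4-7 [u,v=01]: 1010  = hex A
  rows 8-11 [u,v=10]: 0010  = hex 2
  rows 12-15 [u,v=11]: 1000  = hex 8
Counterexample vector (row 0 .. row 15) = 0000101000101000
Output column grouped in 4s = 0000 1010 0010 1000 = 0x0A28
Convert to decimal digit by digit (value = value*16 + digit):
  0 -> 0
  0*16 + 10 (A) = 10
  10*16 + 2 = 162
  162*16 + 8 = 2600
Decimal = 2600

2600


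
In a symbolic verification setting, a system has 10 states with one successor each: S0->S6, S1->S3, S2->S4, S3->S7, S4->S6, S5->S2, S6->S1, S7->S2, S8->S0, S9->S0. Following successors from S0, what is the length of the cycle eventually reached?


Trace from S0 until a state repeats:
  S0 -> S6 -> S1 -> S3 -> S7 -> S2 -> S4 -> S6
S6 first seen at step 1, revisited at step 7.
Cycle length = 7 - 1 = 6

6


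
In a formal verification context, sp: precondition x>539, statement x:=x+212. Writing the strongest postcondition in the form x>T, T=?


Formula: sp(P, x:=E) = exists old_x. (x = E[old_x/x]) AND P[old_x/x] (old_x is the value of x before the assignment; eliminate old_x by solving x = E[old_x/x] for old_x)
Step 1: Precondition P: x>539, i.e. old_x > 539
Step 2: Assignment gives x = old_x + 212, so old_x = x - 212
Step 3: Substitute into P: x - 212 > 539
Step 4: Simplify: x > 539+212 = 751

751


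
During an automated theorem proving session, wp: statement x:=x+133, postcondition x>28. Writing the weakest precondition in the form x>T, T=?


Formula: wp(x:=E, P) = P[E/x] (substitute E for x in postcondition)
Step 1: Postcondition: x>28
Step 2: Substitute x+133 for x: x+133>28
Step 3: Solve for x: x > 28-133 = -105

-105


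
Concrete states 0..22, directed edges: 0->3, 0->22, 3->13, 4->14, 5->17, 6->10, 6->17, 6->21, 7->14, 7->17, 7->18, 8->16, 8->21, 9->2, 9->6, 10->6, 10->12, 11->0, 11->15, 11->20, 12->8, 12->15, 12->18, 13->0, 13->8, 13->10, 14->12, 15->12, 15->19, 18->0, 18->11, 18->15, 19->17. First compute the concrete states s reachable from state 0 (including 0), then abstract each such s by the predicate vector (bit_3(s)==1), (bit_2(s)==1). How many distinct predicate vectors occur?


BFS from 0:
Concrete reachable: {0, 3, 6, 8, 10, 11, 12, 13, 15, 16, 17, 18, 19, 20, 21, 22}
Abstract via predicates (bit_3(s)==1), (bit_2(s)==1):
  (0,0) <- {0, 3, 16, 17, 18, 19}
  (0,1) <- {6, 20, 21, 22}
  (1,0) <- {8, 10, 11}
  (1,1) <- {12, 13, 15}
Distinct abstract states = 4

4


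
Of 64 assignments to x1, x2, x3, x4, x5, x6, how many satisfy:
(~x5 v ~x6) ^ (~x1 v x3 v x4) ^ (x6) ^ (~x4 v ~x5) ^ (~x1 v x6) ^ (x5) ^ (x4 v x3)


CNF with 7 clauses over 6 vars (64 assignments).
An assignment satisfies CNF iff every clause has >=1 true literal.
Check each row (bits = x1,x2,x3,x4,x5,x6; clause T/F shown):
  row 0 [000000]: clauses=TTFTTFF -> 0
  row 1 [000001]: clauses=TTTTTFF -> 0
  row 2 [000010]: clauses=TTFTTTF -> 0
  row 3 [000011]: clauses=FTTTTTF -> 0
  row 4 [000100]: clauses=TTFTTFT -> 0
  (every remaining row is evaluated the same way; all 64 results are listed next)
Full result column, 8 rows per line (x1,x2,x3 fixed per line; x4,x5,x6 runs 000..111 left to right):
  rows 0-7 [x1,x2,x3=000]: 00000000  (ones: 0)
  rows 8-15 [x1,x2,x3=001]: 00000000  (ones: 0)
  rows 16-23 [x1,x2,x3=010]: 00000000  (ones: 0)
  rows 24-31 [x1,x2,x3=011]: 00000000  (ones: 0)
  rows 32-39 [x1,x2,x3=100]: 00000000  (ones: 0)
  rows 40-47 [x1,x2,x3=101]: 00000000  (ones: 0)
  rows 48-55 [x1,x2,x3=110]: 00000000  (ones: 0)
  rows 56-63 [x1,x2,x3=111]: 00000000  (ones: 0)
Satisfying assignments = 0+0+0+0+0+0+0+0 = 0

0


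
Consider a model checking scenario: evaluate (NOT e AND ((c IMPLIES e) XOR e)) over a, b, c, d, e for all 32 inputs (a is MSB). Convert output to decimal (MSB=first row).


Formula: (NOT e AND ((c IMPLIES e) XOR e)) over a, b, c, d, e (32 rows)
Evaluate each row (bits = a,b,c,d,e, MSB first):
  row 0 [00000]: (NOT 0 AND ((0 IMPLIES 0) XOR 0)) -> 1
  row 1 [00001]: (NOT 1 AND ((0 IMPLIES 1) XOR 1)) -> 0
  row 2 [00010]: (NOT 0 AND ((0 IMPLIES 0) XOR 0)) -> 1
  row 3 [00011]: (NOT 1 AND ((0 IMPLIES 1) XOR 1)) -> 0
  row 4 [00100]: (NOT 0 AND ((1 IMPLIES 0) XOR 0)) -> 0
  row 5 [00101]: (NOT 1 AND ((1 IMPLIES 1) XOR 1)) -> 0
  row 6 [00110]: (NOT 0 AND ((1 IMPLIES 0) XOR 0)) -> 0
  row 7 [00111]: (NOT 1 AND ((1 IMPLIES 1) XOR 1)) -> 0
  row 8 [01000]: (NOT 0 AND ((0 IMPLIES 0) XOR 0)) -> 1
  row 9 [01001]: (NOT 1 AND ((0 IMPLIES 1) XOR 1)) -> 0
  row 10 [01010]: (NOT 0 AND ((0 IMPLIES 0) XOR 0)) -> 1
  row 11 [01011]: (NOT 1 AND ((0 IMPLIES 1) XOR 1)) -> 0
  row 12 [01100]: (NOT 0 AND ((1 IMPLIES 0) XOR 0)) -> 0
  row 13 [01101]: (NOT 1 AND ((1 IMPLIES 1) XOR 1)) -> 0
  row 14 [01110]: (NOT 0 AND ((1 IMPLIES 0) XOR 0)) -> 0
  row 15 [01111]: (NOT 1 AND ((1 IMPLIES 1) XOR 1)) -> 0
  row 16 [10000]: (NOT 0 AND ((0 IMPLIES 0) XOR 0)) -> 1
  row 17 [10001]: (NOT 1 AND ((0 IMPLIES 1) XOR 1)) -> 0
  row 18 [10010]: (NOT 0 AND ((0 IMPLIES 0) XOR 0)) -> 1
  row 19 [10011]: (NOT 1 AND ((0 IMPLIES 1) XOR 1)) -> 0
  row 20 [10100]: (NOT 0 AND ((1 IMPLIES 0) XOR 0)) -> 0
  row 21 [10101]: (NOT 1 AND ((1 IMPLIES 1) XOR 1)) -> 0
  row 22 [10110]: (NOT 0 AND ((1 IMPLIES 0) XOR 0)) -> 0
  row 23 [10111]: (NOT 1 AND ((1 IMPLIES 1) XOR 1)) -> 0
  row 24 [11000]: (NOT 0 AND ((0 IMPLIES 0) XOR 0)) -> 1
  row 25 [11001]: (NOT 1 AND ((0 IMPLIES 1) XOR 1)) -> 0
  row 26 [11010]: (NOT 0 AND ((0 IMPLIES 0) XOR 0)) -> 1
  row 27 [11011]: (NOT 1 AND ((0 IMPLIES 1) XOR 1)) -> 0
  row 28 [11100]: (NOT 0 AND ((1 IMPLIES 0) XOR 0)) -> 0
  row 29 [11101]: (NOT 1 AND ((1 IMPLIES 1) XOR 1)) -> 0
  row 30 [11110]: (NOT 0 AND ((1 IMPLIES 0) XOR 0)) -> 0
  row 31 [11111]: (NOT 1 AND ((1 IMPLIES 1) XOR 1)) -> 0
Full result column, 4 rows per line (a,b,c fixed per line; d,e runs 00..11 left to right):
  rows 0-3 [a,b,c=000]: 1010  = hex A
  rows 4-7 [a,b,c=001]: 0000  = hex 0
  rows 8-11 [a,b,c=010]: 1010  = hex A
  rows 12-15 [a,b,c=011]: 0000  = hex 0
  rows 16-19 [a,b,c=100]: 1010  = hex A
  rows 20-23 [a,b,c=101]: 0000  = hex 0
  rows 24-27 [a,b,c=110]: 1010  = hex A
  rows 28-31 [a,b,c=111]: 0000  = hex 0
Output column (row 0 .. row 31) = 10100000101000001010000010100000
Output column grouped in 4s = 1010 0000 1010 0000 1010 0000 1010 0000 = 0xA0A0A0A0
Convert to decimal digit by digit (value = value*16 + digit):
  A -> 10
  10*16 + 0 = 160
  160*16 + 10 (A) = 2570
  2570*16 + 0 = 41120
  41120*16 + 10 (A) = 657930
  657930*16 + 0 = 10526880
  10526880*16 + 10 (A) = 168430090
  168430090*16 + 0 = 2694881440
Decimal = 2694881440

2694881440


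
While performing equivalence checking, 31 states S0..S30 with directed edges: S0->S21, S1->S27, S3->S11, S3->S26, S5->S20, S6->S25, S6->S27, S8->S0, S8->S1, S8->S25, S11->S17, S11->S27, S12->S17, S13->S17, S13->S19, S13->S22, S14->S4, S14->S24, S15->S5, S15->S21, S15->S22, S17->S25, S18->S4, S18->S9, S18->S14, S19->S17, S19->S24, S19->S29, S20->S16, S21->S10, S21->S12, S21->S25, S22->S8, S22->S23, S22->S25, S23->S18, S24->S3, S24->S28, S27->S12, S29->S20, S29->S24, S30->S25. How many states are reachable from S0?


BFS from S0:
  layer 0: {S0}
  layer 1: {S21}
  layer 2: {S10, S12, S25}
  layer 3: {S17}
Reachable set: {S0, S10, S12, S17, S21, S25}
Count = 6

6


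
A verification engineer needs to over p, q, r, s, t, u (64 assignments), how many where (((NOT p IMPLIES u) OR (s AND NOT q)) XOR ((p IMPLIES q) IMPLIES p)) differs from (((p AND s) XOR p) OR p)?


F1 = (((NOT p IMPLIES u) OR (s AND NOT q)) XOR ((p IMPLIES q) IMPLIES p))
F2 = (((p AND s) XOR p) OR p)
Evaluate both on each of 64 rows (bits = p,q,r,s,t,u):
  row 0 [000000]: F1=0 F2=0 -> 0
  row 1 [000001]: F1=1 F2=0 (differ) -> 1
  row 2 [000010]: F1=0 F2=0 -> 0
  row 3 [000011]: F1=1 F2=0 (differ) -> 1
  row 4 [000100]: F1=1 F2=0 (differ) -> 1
  (every remaining row is evaluated the same way; all 64 results are listed next)
Full result column, 8 rows per line (p,q,r fixed per line; s,t,u runs 000..111 left to right):
  rows 0-7 [p,q,r=000]: 01011111  (ones: 6)
  rows 8-15 [p,q,r=001]: 01011111  (ones: 6)
  rows 16-23 [p,q,r=010]: 01010101  (ones: 4)
  rows 24-31 [p,q,r=011]: 01010101  (ones: 4)
  rows 32-39 [p,q,r=100]: 11111111  (ones: 8)
  rows 40-47 [p,q,r=101]: 11111111  (ones: 8)
  rows 48-55 [p,q,r=110]: 11111111  (ones: 8)
  rows 56-63 [p,q,r=111]: 11111111  (ones: 8)
Disagreements = 6+6+4+4+8+8+8+8 = 52

52


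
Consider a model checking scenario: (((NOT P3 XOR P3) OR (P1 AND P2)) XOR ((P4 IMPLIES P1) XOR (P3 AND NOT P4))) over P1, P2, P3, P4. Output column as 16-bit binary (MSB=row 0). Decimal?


Formula: (((NOT P3 XOR P3) OR (P1 AND P2)) XOR ((P4 IMPLIES P1) XOR (P3 AND NOT P4))) over P1, P2, P3, P4 (16 rows)
Evaluate each row (bits = P1,P2,P3,P4, MSB first):
  row 0 [0000]: (((NOT 0 XOR 0) OR (0 AND 0)) XOR ((0 IMPLIES 0) XOR (0 AND NOT 0))) -> 0
  row 1 [0001]: (((NOT 0 XOR 0) OR (0 AND 0)) XOR ((1 IMPLIES 0) XOR (0 AND NOT 1))) -> 1
  row 2 [0010]: (((NOT 1 XOR 1) OR (0 AND 0)) XOR ((0 IMPLIES 0) XOR (1 AND NOT 0))) -> 1
  row 3 [0011]: (((NOT 1 XOR 1) OR (0 AND 0)) XOR ((1 IMPLIES 0) XOR (1 AND NOT 1))) -> 1
  row 4 [0100]: (((NOT 0 XOR 0) OR (0 AND 1)) XOR ((0 IMPLIES 0) XOR (0 AND NOT 0))) -> 0
  row 5 [0101]: (((NOT 0 XOR 0) OR (0 AND 1)) XOR ((1 IMPLIES 0) XOR (0 AND NOT 1))) -> 1
  row 6 [0110]: (((NOT 1 XOR 1) OR (0 AND 1)) XOR ((0 IMPLIES 0) XOR (1 AND NOT 0))) -> 1
  row 7 [0111]: (((NOT 1 XOR 1) OR (0 AND 1)) XOR ((1 IMPLIES 0) XOR (1 AND NOT 1))) -> 1
  row 8 [1000]: (((NOT 0 XOR 0) OR (1 AND 0)) XOR ((0 IMPLIES 1) XOR (0 AND NOT 0))) -> 0
  row 9 [1001]: (((NOT 0 XOR 0) OR (1 AND 0)) XOR ((1 IMPLIES 1) XOR (0 AND NOT 1))) -> 0
  row 10 [1010]: (((NOT 1 XOR 1) OR (1 AND 0)) XOR ((0 IMPLIES 1) XOR (1 AND NOT 0))) -> 1
  row 11 [1011]: (((NOT 1 XOR 1) OR (1 AND 0)) XOR ((1 IMPLIES 1) XOR (1 AND NOT 1))) -> 0
  row 12 [1100]: (((NOT 0 XOR 0) OR (1 AND 1)) XOR ((0 IMPLIES 1) XOR (0 AND NOT 0))) -> 0
  row 13 [1101]: (((NOT 0 XOR 0) OR (1 AND 1)) XOR ((1 IMPLIES 1) XOR (0 AND NOT 1))) -> 0
  row 14 [1110]: (((NOT 1 XOR 1) OR (1 AND 1)) XOR ((0 IMPLIES 1) XOR (1 AND NOT 0))) -> 1
  row 15 [1111]: (((NOT 1 XOR 1) OR (1 AND 1)) XOR ((1 IMPLIES 1) XOR (1 AND NOT 1))) -> 0
Full result column, 4 rows per line (P1,P2 fixed per line; P3,P4 runs 00..11 left to right):
  rows 0-3 [P1,P2=00]: 0111  = hex 7
  rows 4-7 [P1,P2=01]: 0111  = hex 7
  rows 8-11 [P1,P2=10]: 0010  = hex 2
  rows 12-15 [P1,P2=11]: 0010  = hex 2
Output column (row 0 .. row 15) = 0111011100100010
Output column grouped in 4s = 0111 0111 0010 0010 = 0x7722
Convert to decimal digit by digit (value = value*16 + digit):
  7 -> 7
  7*16 + 7 = 119
  119*16 + 2 = 1906
  1906*16 + 2 = 30498
Decimal = 30498

30498


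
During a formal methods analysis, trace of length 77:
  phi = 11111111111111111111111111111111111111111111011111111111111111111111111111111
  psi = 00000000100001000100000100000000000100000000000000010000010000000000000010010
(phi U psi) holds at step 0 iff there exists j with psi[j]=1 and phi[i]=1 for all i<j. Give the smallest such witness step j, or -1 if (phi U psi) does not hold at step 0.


(phi U psi) at 0: need smallest j with psi[j]=1 and phi[i]=1 for all i in [0,j).
Scan from step 0:
  step 0: phi=1, psi=0 -> continue
  step 1: phi=1, psi=0 -> continue
  step 2: phi=1, psi=0 -> continue
  step 3: phi=1, psi=0 -> continue
  step 8: psi=1 and phi held for [0,8) -> witness found
Witness step = 8

8


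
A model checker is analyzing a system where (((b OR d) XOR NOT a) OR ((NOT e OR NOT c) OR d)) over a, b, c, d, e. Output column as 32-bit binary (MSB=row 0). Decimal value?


Formula: (((b OR d) XOR NOT a) OR ((NOT e OR NOT c) OR d)) over a, b, c, d, e (32 rows)
Evaluate each row (bits = a,b,c,d,e, MSB first):
  row 0 [00000]: (((0 OR 0) XOR NOT 0) OR ((NOT 0 OR NOT 0) OR 0)) -> 1
  row 1 [00001]: (((0 OR 0) XOR NOT 0) OR ((NOT 1 OR NOT 0) OR 0)) -> 1
  row 2 [00010]: (((0 OR 1) XOR NOT 0) OR ((NOT 0 OR NOT 0) OR 1)) -> 1
  row 3 [00011]: (((0 OR 1) XOR NOT 0) OR ((NOT 1 OR NOT 0) OR 1)) -> 1
  row 4 [00100]: (((0 OR 0) XOR NOT 0) OR ((NOT 0 OR NOT 1) OR 0)) -> 1
  row 5 [00101]: (((0 OR 0) XOR NOT 0) OR ((NOT 1 OR NOT 1) OR 0)) -> 1
  row 6 [00110]: (((0 OR 1) XOR NOT 0) OR ((NOT 0 OR NOT 1) OR 1)) -> 1
  row 7 [00111]: (((0 OR 1) XOR NOT 0) OR ((NOT 1 OR NOT 1) OR 1)) -> 1
  row 8 [01000]: (((1 OR 0) XOR NOT 0) OR ((NOT 0 OR NOT 0) OR 0)) -> 1
  row 9 [01001]: (((1 OR 0) XOR NOT 0) OR ((NOT 1 OR NOT 0) OR 0)) -> 1
  row 10 [01010]: (((1 OR 1) XOR NOT 0) OR ((NOT 0 OR NOT 0) OR 1)) -> 1
  row 11 [01011]: (((1 OR 1) XOR NOT 0) OR ((NOT 1 OR NOT 0) OR 1)) -> 1
  row 12 [01100]: (((1 OR 0) XOR NOT 0) OR ((NOT 0 OR NOT 1) OR 0)) -> 1
  row 13 [01101]: (((1 OR 0) XOR NOT 0) OR ((NOT 1 OR NOT 1) OR 0)) -> 0
  row 14 [01110]: (((1 OR 1) XOR NOT 0) OR ((NOT 0 OR NOT 1) OR 1)) -> 1
  row 15 [01111]: (((1 OR 1) XOR NOT 0) OR ((NOT 1 OR NOT 1) OR 1)) -> 1
  row 16 [10000]: (((0 OR 0) XOR NOT 1) OR ((NOT 0 OR NOT 0) OR 0)) -> 1
  row 17 [10001]: (((0 OR 0) XOR NOT 1) OR ((NOT 1 OR NOT 0) OR 0)) -> 1
  row 18 [10010]: (((0 OR 1) XOR NOT 1) OR ((NOT 0 OR NOT 0) OR 1)) -> 1
  row 19 [10011]: (((0 OR 1) XOR NOT 1) OR ((NOT 1 OR NOT 0) OR 1)) -> 1
  row 20 [10100]: (((0 OR 0) XOR NOT 1) OR ((NOT 0 OR NOT 1) OR 0)) -> 1
  row 21 [10101]: (((0 OR 0) XOR NOT 1) OR ((NOT 1 OR NOT 1) OR 0)) -> 0
  row 22 [10110]: (((0 OR 1) XOR NOT 1) OR ((NOT 0 OR NOT 1) OR 1)) -> 1
  row 23 [10111]: (((0 OR 1) XOR NOT 1) OR ((NOT 1 OR NOT 1) OR 1)) -> 1
  row 24 [11000]: (((1 OR 0) XOR NOT 1) OR ((NOT 0 OR NOT 0) OR 0)) -> 1
  row 25 [11001]: (((1 OR 0) XOR NOT 1) OR ((NOT 1 OR NOT 0) OR 0)) -> 1
  row 26 [11010]: (((1 OR 1) XOR NOT 1) OR ((NOT 0 OR NOT 0) OR 1)) -> 1
  row 27 [11011]: (((1 OR 1) XOR NOT 1) OR ((NOT 1 OR NOT 0) OR 1)) -> 1
  row 28 [11100]: (((1 OR 0) XOR NOT 1) OR ((NOT 0 OR NOT 1) OR 0)) -> 1
  row 29 [11101]: (((1 OR 0) XOR NOT 1) OR ((NOT 1 OR NOT 1) OR 0)) -> 1
  row 30 [11110]: (((1 OR 1) XOR NOT 1) OR ((NOT 0 OR NOT 1) OR 1)) -> 1
  row 31 [11111]: (((1 OR 1) XOR NOT 1) OR ((NOT 1 OR NOT 1) OR 1)) -> 1
Full result column, 4 rows per line (a,b,c fixed per line; d,e runs 00..11 left to right):
  rows 0-3 [a,b,c=000]: 1111  = hex F
  rows 4-7 [a,b,c=001]: 1111  = hex F
  rows 8-11 [a,b,c=010]: 1111  = hex F
  rows 12-15 [a,b,c=011]: 1011  = hex B
  rows 16-19 [a,b,c=100]: 1111  = hex F
  rows 20-23 [a,b,c=101]: 1011  = hex B
  rows 24-27 [a,b,c=110]: 1111  = hex F
  rows 28-31 [a,b,c=111]: 1111  = hex F
Output column (row 0 .. row 31) = 11111111111110111111101111111111
Output column grouped in 4s = 1111 1111 1111 1011 1111 1011 1111 1111 = 0xFFFBFBFF
Convert to decimal digit by digit (value = value*16 + digit):
  F -> 15
  15*16 + 15 (F) = 255
  255*16 + 15 (F) = 4095
  4095*16 + 11 (B) = 65531
  65531*16 + 15 (F) = 1048511
  1048511*16 + 11 (B) = 16776187
  16776187*16 + 15 (F) = 268419007
  268419007*16 + 15 (F) = 4294704127
Decimal = 4294704127

4294704127


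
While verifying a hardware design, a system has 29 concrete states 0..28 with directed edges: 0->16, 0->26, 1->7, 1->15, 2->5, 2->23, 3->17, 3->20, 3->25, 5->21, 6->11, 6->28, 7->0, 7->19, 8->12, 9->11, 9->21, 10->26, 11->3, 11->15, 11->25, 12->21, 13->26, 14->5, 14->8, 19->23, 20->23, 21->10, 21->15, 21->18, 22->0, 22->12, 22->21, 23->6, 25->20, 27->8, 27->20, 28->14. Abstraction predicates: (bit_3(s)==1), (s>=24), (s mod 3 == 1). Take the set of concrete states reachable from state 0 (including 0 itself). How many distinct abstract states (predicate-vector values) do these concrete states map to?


BFS from 0:
Concrete reachable: {0, 16, 26}
Abstract via predicates (bit_3(s)==1), (s>=24), (s mod 3 == 1):
  (0,0,0) <- {0}
  (0,0,1) <- {16}
  (1,1,0) <- {26}
Distinct abstract states = 3

3


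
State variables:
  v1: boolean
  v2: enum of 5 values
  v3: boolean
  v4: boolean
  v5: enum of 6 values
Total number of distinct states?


State space = product of domain sizes of all variables.
Domain sizes:
  v1 (boolean): 2
  v2 (enum of 5 values): 5
  v3 (boolean): 2
  v4 (boolean): 2
  v5 (enum of 6 values): 6
Product = 2 * 5 * 2 * 2 * 6 = 240

240


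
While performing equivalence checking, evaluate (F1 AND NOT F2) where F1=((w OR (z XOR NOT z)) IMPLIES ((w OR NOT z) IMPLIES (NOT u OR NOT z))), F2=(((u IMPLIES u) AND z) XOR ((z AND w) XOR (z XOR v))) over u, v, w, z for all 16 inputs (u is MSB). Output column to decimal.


F1 = ((w OR (z XOR NOT z)) IMPLIES ((w OR NOT z) IMPLIES (NOT u OR NOT z)))
F2 = (((u IMPLIES u) AND z) XOR ((z AND w) XOR (z XOR v)))
Counterexample to F1=>F2 is where F1=1 and F2=0.
Evaluate each row (bits = u,v,w,z, MSB first):
  row 0 [0000]: F1=1 F2=0 -> F1&~F2 -> 1
  row 1 [0001]: F1=1 F2=0 -> F1&~F2 -> 1
  row 2 [0010]: F1=1 F2=0 -> F1&~F2 -> 1
  row 3 [0011]: F1=1 F2=1 -> F1&~F2 -> 0
  row 4 [0100]: F1=1 F2=1 -> F1&~F2 -> 0
  row 5 [0101]: F1=1 F2=1 -> F1&~F2 -> 0
  row 6 [0110]: F1=1 F2=1 -> F1&~F2 -> 0
  row 7 [0111]: F1=1 F2=0 -> F1&~F2 -> 1
  row 8 [1000]: F1=1 F2=0 -> F1&~F2 -> 1
  row 9 [1001]: F1=1 F2=0 -> F1&~F2 -> 1
  row 10 [1010]: F1=1 F2=0 -> F1&~F2 -> 1
  row 11 [1011]: F1=0 F2=1 -> F1&~F2 -> 0
  row 12 [1100]: F1=1 F2=1 -> F1&~F2 -> 0
  row 13 [1101]: F1=1 F2=1 -> F1&~F2 -> 0
  row 14 [1110]: F1=1 F2=1 -> F1&~F2 -> 0
  row 15 [1111]: F1=0 F2=0 -> F1&~F2 -> 0
Full result column, 4 rows per line (u,v fixed per line; w,z runs 00..11 left to right):
  rows 0-3 [u,v=00]: 1110  = hex E
  rows 4-7 [u,v=01]: 0001  = hex 1
  rows 8-11 [u,v=10]: 1110  = hex E
  rows 12-15 [u,v=11]: 0000  = hex 0
Counterexample vector (row 0 .. row 15) = 1110000111100000
Output column grouped in 4s = 1110 0001 1110 0000 = 0xE1E0
Convert to decimal digit by digit (value = value*16 + digit):
  E -> 14
  14*16 + 1 = 225
  225*16 + 14 (E) = 3614
  3614*16 + 0 = 57824
Decimal = 57824

57824


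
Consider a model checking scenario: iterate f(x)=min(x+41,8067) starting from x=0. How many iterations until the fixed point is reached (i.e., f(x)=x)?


Step 1: x=0, cap=8067, increment=41
Step 2: x grows by 41 each step until capped at 8067; fixed point is x=8067
Step 3: iterations = ceil(8067/41) = 197

197


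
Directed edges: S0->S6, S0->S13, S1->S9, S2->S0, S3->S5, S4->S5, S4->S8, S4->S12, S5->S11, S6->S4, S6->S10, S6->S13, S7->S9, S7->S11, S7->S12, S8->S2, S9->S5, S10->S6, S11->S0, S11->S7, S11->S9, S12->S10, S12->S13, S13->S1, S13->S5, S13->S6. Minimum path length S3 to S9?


BFS layer-by-layer from S3:
  dist 0: {S3}
  dist 1: {S5}
  dist 2: {S11}
  dist 3: {S0, S7, S9}
  -> S9 reached at distance 3
Shortest path length = 3

3


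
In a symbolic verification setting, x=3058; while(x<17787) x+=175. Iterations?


Step 1: x goes from 3058 toward 17787 by 175; the body runs while x<17787, so iterations = ceil((bound-start)/step)
Step 2: Distance=14729
Step 3: ceil(14729/175)=85

85


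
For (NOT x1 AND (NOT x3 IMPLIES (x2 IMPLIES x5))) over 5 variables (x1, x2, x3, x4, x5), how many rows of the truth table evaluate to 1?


Formula: (NOT x1 AND (NOT x3 IMPLIES (x2 IMPLIES x5))) over 5 vars (32 rows)
Evaluate each row (x1, x2, x3, x4, x5 as bits, MSB first):
  row 0 [00000]: (NOT 0 AND (NOT 0 IMPLIES (0 IMPLIES 0))) -> 1
  row 1 [00001]: (NOT 0 AND (NOT 0 IMPLIES (0 IMPLIES 1))) -> 1
  row 2 [00010]: (NOT 0 AND (NOT 0 IMPLIES (0 IMPLIES 0))) -> 1
  row 3 [00011]: (NOT 0 AND (NOT 0 IMPLIES (0 IMPLIES 1))) -> 1
  row 4 [00100]: (NOT 0 AND (NOT 1 IMPLIES (0 IMPLIES 0))) -> 1
  row 5 [00101]: (NOT 0 AND (NOT 1 IMPLIES (0 IMPLIES 1))) -> 1
  row 6 [00110]: (NOT 0 AND (NOT 1 IMPLIES (0 IMPLIES 0))) -> 1
  row 7 [00111]: (NOT 0 AND (NOT 1 IMPLIES (0 IMPLIES 1))) -> 1
  row 8 [01000]: (NOT 0 AND (NOT 0 IMPLIES (1 IMPLIES 0))) -> 0
  row 9 [01001]: (NOT 0 AND (NOT 0 IMPLIES (1 IMPLIES 1))) -> 1
  row 10 [01010]: (NOT 0 AND (NOT 0 IMPLIES (1 IMPLIES 0))) -> 0
  row 11 [01011]: (NOT 0 AND (NOT 0 IMPLIES (1 IMPLIES 1))) -> 1
  row 12 [01100]: (NOT 0 AND (NOT 1 IMPLIES (1 IMPLIES 0))) -> 1
  row 13 [01101]: (NOT 0 AND (NOT 1 IMPLIES (1 IMPLIES 1))) -> 1
  row 14 [01110]: (NOT 0 AND (NOT 1 IMPLIES (1 IMPLIES 0))) -> 1
  row 15 [01111]: (NOT 0 AND (NOT 1 IMPLIES (1 IMPLIES 1))) -> 1
  row 16 [10000]: (NOT 1 AND (NOT 0 IMPLIES (0 IMPLIES 0))) -> 0
  row 17 [10001]: (NOT 1 AND (NOT 0 IMPLIES (0 IMPLIES 1))) -> 0
  row 18 [10010]: (NOT 1 AND (NOT 0 IMPLIES (0 IMPLIES 0))) -> 0
  row 19 [10011]: (NOT 1 AND (NOT 0 IMPLIES (0 IMPLIES 1))) -> 0
  row 20 [10100]: (NOT 1 AND (NOT 1 IMPLIES (0 IMPLIES 0))) -> 0
  row 21 [10101]: (NOT 1 AND (NOT 1 IMPLIES (0 IMPLIES 1))) -> 0
  row 22 [10110]: (NOT 1 AND (NOT 1 IMPLIES (0 IMPLIES 0))) -> 0
  row 23 [10111]: (NOT 1 AND (NOT 1 IMPLIES (0 IMPLIES 1))) -> 0
  row 24 [11000]: (NOT 1 AND (NOT 0 IMPLIES (1 IMPLIES 0))) -> 0
  row 25 [11001]: (NOT 1 AND (NOT 0 IMPLIES (1 IMPLIES 1))) -> 0
  row 26 [11010]: (NOT 1 AND (NOT 0 IMPLIES (1 IMPLIES 0))) -> 0
  row 27 [11011]: (NOT 1 AND (NOT 0 IMPLIES (1 IMPLIES 1))) -> 0
  row 28 [11100]: (NOT 1 AND (NOT 1 IMPLIES (1 IMPLIES 0))) -> 0
  row 29 [11101]: (NOT 1 AND (NOT 1 IMPLIES (1 IMPLIES 1))) -> 0
  row 30 [11110]: (NOT 1 AND (NOT 1 IMPLIES (1 IMPLIES 0))) -> 0
  row 31 [11111]: (NOT 1 AND (NOT 1 IMPLIES (1 IMPLIES 1))) -> 0
Full result column, 8 rows per line (x1,x2 fixed per line; x3,x4,x5 runs 000..111 left to right):
  rows 0-7 [x1,x2=00]: 11111111  (ones: 8)
  rows 8-15 [x1,x2=01]: 01011111  (ones: 6)
  rows 16-23 [x1,x2=10]: 00000000  (ones: 0)
  rows 24-31 [x1,x2=11]: 00000000  (ones: 0)
Count of 1-rows = 8+6+0+0 = 14

14


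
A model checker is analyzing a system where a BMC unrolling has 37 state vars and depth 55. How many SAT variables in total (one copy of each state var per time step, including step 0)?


BMC unrolls to depth k, creating one copy of each state var for steps 0..k.
Step count = 55 + 1 = 56 (steps 0 through 55)
Vars per step = 37
Total = 37 * 56 = 2072

2072


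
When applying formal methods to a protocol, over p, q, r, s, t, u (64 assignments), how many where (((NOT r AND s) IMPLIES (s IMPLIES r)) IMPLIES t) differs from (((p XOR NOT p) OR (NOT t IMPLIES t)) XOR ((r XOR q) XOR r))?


F1 = (((NOT r AND s) IMPLIES (s IMPLIES r)) IMPLIES t)
F2 = (((p XOR NOT p) OR (NOT t IMPLIES t)) XOR ((r XOR q) XOR r))
Evaluate both on each of 64 rows (bits = p,q,r,s,t,u):
  row 0 [000000]: F1=0 F2=1 (differ) -> 1
  row 1 [000001]: F1=0 F2=1 (differ) -> 1
  row 2 [000010]: F1=1 F2=1 -> 0
  row 3 [000011]: F1=1 F2=1 -> 0
  row 4 [000100]: F1=1 F2=1 -> 0
  (every remaining row is evaluated the same way; all 64 results are listed next)
Full result column, 8 rows per line (p,q,r fixed per line; s,t,u runs 000..111 left to right):
  rows 0-7 [p,q,r=000]: 11000000  (ones: 2)
  rows 8-15 [p,q,r=001]: 11001100  (ones: 4)
  rows 16-23 [p,q,r=010]: 00111111  (ones: 6)
  rows 24-31 [p,q,r=011]: 00110011  (ones: 4)
  rows 32-39 [p,q,r=100]: 11000000  (ones: 2)
  rows 40-47 [p,q,r=101]: 11001100  (ones: 4)
  rows 48-55 [p,q,r=110]: 00111111  (ones: 6)
  rows 56-63 [p,q,r=111]: 00110011  (ones: 4)
Disagreements = 2+4+6+4+2+4+6+4 = 32

32


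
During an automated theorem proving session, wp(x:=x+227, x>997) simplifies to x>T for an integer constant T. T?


Formula: wp(x:=E, P) = P[E/x] (substitute E for x in postcondition)
Step 1: Postcondition: x>997
Step 2: Substitute x+227 for x: x+227>997
Step 3: Solve for x: x > 997-227 = 770

770


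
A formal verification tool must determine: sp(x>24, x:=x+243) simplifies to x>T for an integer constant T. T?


Formula: sp(P, x:=E) = exists old_x. (x = E[old_x/x]) AND P[old_x/x] (old_x is the value of x before the assignment; eliminate old_x by solving x = E[old_x/x] for old_x)
Step 1: Precondition P: x>24, i.e. old_x > 24
Step 2: Assignment gives x = old_x + 243, so old_x = x - 243
Step 3: Substitute into P: x - 243 > 24
Step 4: Simplify: x > 24+243 = 267

267


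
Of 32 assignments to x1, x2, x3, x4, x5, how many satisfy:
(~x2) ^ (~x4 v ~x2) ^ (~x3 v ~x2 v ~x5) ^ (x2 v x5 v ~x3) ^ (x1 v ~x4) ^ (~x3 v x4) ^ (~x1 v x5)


CNF with 7 clauses over 5 vars (32 assignments).
An assignment satisfies CNF iff every clause has >=1 true literal.
Check each row (bits = x1,x2,x3,x4,x5; clause T/F shown):
  row 0 [00000]: clauses=TTTTTTT -> 1
  row 1 [00001]: clauses=TTTTTTT -> 1
  row 2 [00010]: clauses=TTTTFTT -> 0
  row 3 [00011]: clauses=TTTTFTT -> 0
  row 4 [00100]: clauses=TTTFTFT -> 0
  row 5 [00101]: clauses=TTTTTFT -> 0
  row 6 [00110]: clauses=TTTFFTT -> 0
  row 7 [00111]: clauses=TTTTFTT -> 0
  row 8 [01000]: clauses=FTTTTTT -> 0
  row 9 [01001]: clauses=FTTTTTT -> 0
  row 10 [01010]: clauses=FFTTFTT -> 0
  row 11 [01011]: clauses=FFTTFTT -> 0
  row 12 [01100]: clauses=FTTTTFT -> 0
  row 13 [01101]: clauses=FTFTTFT -> 0
  row 14 [01110]: clauses=FFTTFTT -> 0
  row 15 [01111]: clauses=FFFTFTT -> 0
  row 16 [10000]: clauses=TTTTTTF -> 0
  row 17 [10001]: clauses=TTTTTTT -> 1
  row 18 [10010]: clauses=TTTTTTF -> 0
  row 19 [10011]: clauses=TTTTTTT -> 1
  row 20 [10100]: clauses=TTTFTFF -> 0
  row 21 [10101]: clauses=TTTTTFT -> 0
  row 22 [10110]: clauses=TTTFTTF -> 0
  row 23 [10111]: clauses=TTTTTTT -> 1
  row 24 [11000]: clauses=FTTTTTF -> 0
  row 25 [11001]: clauses=FTTTTTT -> 0
  row 26 [11010]: clauses=FFTTTTF -> 0
  row 27 [11011]: clauses=FFTTTTT -> 0
  row 28 [11100]: clauses=FTTTTFF -> 0
  row 29 [11101]: clauses=FTFTTFT -> 0
  row 30 [11110]: clauses=FFTTTTF -> 0
  row 31 [11111]: clauses=FFFTTTT -> 0
Full result column, 8 rows per line (x1,x2 fixed per line; x3,x4,x5 runs 000..111 left to right):
  rows 0-7 [x1,x2=00]: 11000000  (ones: 2)
  rows 8-15 [x1,x2=01]: 00000000  (ones: 0)
  rows 16-23 [x1,x2=10]: 01010001  (ones: 3)
  rows 24-31 [x1,x2=11]: 00000000  (ones: 0)
Satisfying assignments = 2+0+3+0 = 5

5


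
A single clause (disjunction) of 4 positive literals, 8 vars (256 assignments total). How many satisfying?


Step 1: Total=2^8=256
Step 2: Unsat when all 4 false: 2^4=16
Step 3: Sat=256-16=240

240


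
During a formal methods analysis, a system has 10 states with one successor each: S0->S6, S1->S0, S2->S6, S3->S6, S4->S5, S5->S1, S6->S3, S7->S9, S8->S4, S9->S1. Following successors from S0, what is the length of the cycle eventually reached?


Trace from S0 until a state repeats:
  S0 -> S6 -> S3 -> S6
S6 first seen at step 1, revisited at step 3.
Cycle length = 3 - 1 = 2

2


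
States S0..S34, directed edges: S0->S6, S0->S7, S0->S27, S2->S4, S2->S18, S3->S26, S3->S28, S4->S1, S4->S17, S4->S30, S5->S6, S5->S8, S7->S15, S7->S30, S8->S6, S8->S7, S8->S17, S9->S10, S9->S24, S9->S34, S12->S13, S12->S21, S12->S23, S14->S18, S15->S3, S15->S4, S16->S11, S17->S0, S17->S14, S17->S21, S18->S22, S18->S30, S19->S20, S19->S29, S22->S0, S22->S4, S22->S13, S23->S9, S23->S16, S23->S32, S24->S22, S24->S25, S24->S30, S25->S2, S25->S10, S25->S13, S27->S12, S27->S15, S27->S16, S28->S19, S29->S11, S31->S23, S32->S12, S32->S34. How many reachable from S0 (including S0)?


BFS from S0:
  layer 0: {S0}
  layer 1: {S6, S7, S27}
  layer 2: {S12, S15, S16, S30}
  layer 3: {S3, S4, S11, S13, S21, S23}
  layer 4: {S1, S9, S17, S26, S28, S32}
  layer 5: {S10, S14, S19, S24, S34}
  layer 6: {S18, S20, S22, S25, S29}
  layer 7: {S2}
Reachable set: {S0, S1, S2, S3, S4, S6, S7, S9, S10, S11, S12, S13, S14, S15, S16, S17, S18, S19, S20, S21, S22, S23, S24, S25, S26, S27, S28, S29, S30, S32, S34}
Count = 31

31


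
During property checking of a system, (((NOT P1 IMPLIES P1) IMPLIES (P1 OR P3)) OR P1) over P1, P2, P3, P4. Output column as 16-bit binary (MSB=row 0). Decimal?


Formula: (((NOT P1 IMPLIES P1) IMPLIES (P1 OR P3)) OR P1) over P1, P2, P3, P4 (16 rows)
Evaluate each row (bits = P1,P2,P3,P4, MSB first):
  row 0 [0000]: (((NOT 0 IMPLIES 0) IMPLIES (0 OR 0)) OR 0) -> 1
  row 1 [0001]: (((NOT 0 IMPLIES 0) IMPLIES (0 OR 0)) OR 0) -> 1
  row 2 [0010]: (((NOT 0 IMPLIES 0) IMPLIES (0 OR 1)) OR 0) -> 1
  row 3 [0011]: (((NOT 0 IMPLIES 0) IMPLIES (0 OR 1)) OR 0) -> 1
  row 4 [0100]: (((NOT 0 IMPLIES 0) IMPLIES (0 OR 0)) OR 0) -> 1
  row 5 [0101]: (((NOT 0 IMPLIES 0) IMPLIES (0 OR 0)) OR 0) -> 1
  row 6 [0110]: (((NOT 0 IMPLIES 0) IMPLIES (0 OR 1)) OR 0) -> 1
  row 7 [0111]: (((NOT 0 IMPLIES 0) IMPLIES (0 OR 1)) OR 0) -> 1
  row 8 [1000]: (((NOT 1 IMPLIES 1) IMPLIES (1 OR 0)) OR 1) -> 1
  row 9 [1001]: (((NOT 1 IMPLIES 1) IMPLIES (1 OR 0)) OR 1) -> 1
  row 10 [1010]: (((NOT 1 IMPLIES 1) IMPLIES (1 OR 1)) OR 1) -> 1
  row 11 [1011]: (((NOT 1 IMPLIES 1) IMPLIES (1 OR 1)) OR 1) -> 1
  row 12 [1100]: (((NOT 1 IMPLIES 1) IMPLIES (1 OR 0)) OR 1) -> 1
  row 13 [1101]: (((NOT 1 IMPLIES 1) IMPLIES (1 OR 0)) OR 1) -> 1
  row 14 [1110]: (((NOT 1 IMPLIES 1) IMPLIES (1 OR 1)) OR 1) -> 1
  row 15 [1111]: (((NOT 1 IMPLIES 1) IMPLIES (1 OR 1)) OR 1) -> 1
Full result column, 4 rows per line (P1,P2 fixed per line; P3,P4 runs 00..11 left to right):
  rows 0-3 [P1,P2=00]: 1111  = hex F
  rows 4-7 [P1,P2=01]: 1111  = hex F
  rows 8-11 [P1,P2=10]: 1111  = hex F
  rows 12-15 [P1,P2=11]: 1111  = hex F
Output column (row 0 .. row 15) = 1111111111111111
Output column grouped in 4s = 1111 1111 1111 1111 = 0xFFFF
Convert to decimal digit by digit (value = value*16 + digit):
  F -> 15
  15*16 + 15 (F) = 255
  255*16 + 15 (F) = 4095
  4095*16 + 15 (F) = 65535
Decimal = 65535

65535


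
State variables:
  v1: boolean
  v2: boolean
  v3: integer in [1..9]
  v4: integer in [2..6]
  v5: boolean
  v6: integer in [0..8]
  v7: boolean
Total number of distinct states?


State space = product of domain sizes of all variables.
Domain sizes:
  v1 (boolean): 2
  v2 (boolean): 2
  v3 (integer in [1..9]): 9
  v4 (integer in [2..6]): 5
  v5 (boolean): 2
  v6 (integer in [0..8]): 9
  v7 (boolean): 2
Product = 2 * 2 * 9 * 5 * 2 * 9 * 2 = 6480

6480


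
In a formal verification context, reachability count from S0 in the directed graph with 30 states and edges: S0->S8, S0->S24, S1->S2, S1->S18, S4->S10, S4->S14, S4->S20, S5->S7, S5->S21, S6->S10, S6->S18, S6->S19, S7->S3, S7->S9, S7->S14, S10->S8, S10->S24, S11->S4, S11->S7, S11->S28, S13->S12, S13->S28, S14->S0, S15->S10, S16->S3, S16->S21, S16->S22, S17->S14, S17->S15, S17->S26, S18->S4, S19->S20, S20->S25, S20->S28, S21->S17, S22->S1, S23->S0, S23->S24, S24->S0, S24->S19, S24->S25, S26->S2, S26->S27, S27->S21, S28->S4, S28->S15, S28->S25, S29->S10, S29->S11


BFS from S0:
  layer 0: {S0}
  layer 1: {S8, S24}
  layer 2: {S19, S25}
  layer 3: {S20}
  layer 4: {S28}
  layer 5: {S4, S15}
  layer 6: {S10, S14}
Reachable set: {S0, S4, S8, S10, S14, S15, S19, S20, S24, S25, S28}
Count = 11

11


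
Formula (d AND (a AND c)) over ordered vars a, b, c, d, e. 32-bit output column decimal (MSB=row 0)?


Formula: (d AND (a AND c)) over a, b, c, d, e (32 rows)
Evaluate each row (bits = a,b,c,d,e, MSB first):
  row 0 [00000]: (0 AND (0 AND 0)) -> 0
  row 1 [00001]: (0 AND (0 AND 0)) -> 0
  row 2 [00010]: (1 AND (0 AND 0)) -> 0
  row 3 [00011]: (1 AND (0 AND 0)) -> 0
  row 4 [00100]: (0 AND (0 AND 1)) -> 0
  row 5 [00101]: (0 AND (0 AND 1)) -> 0
  row 6 [00110]: (1 AND (0 AND 1)) -> 0
  row 7 [00111]: (1 AND (0 AND 1)) -> 0
  row 8 [01000]: (0 AND (0 AND 0)) -> 0
  row 9 [01001]: (0 AND (0 AND 0)) -> 0
  row 10 [01010]: (1 AND (0 AND 0)) -> 0
  row 11 [01011]: (1 AND (0 AND 0)) -> 0
  row 12 [01100]: (0 AND (0 AND 1)) -> 0
  row 13 [01101]: (0 AND (0 AND 1)) -> 0
  row 14 [01110]: (1 AND (0 AND 1)) -> 0
  row 15 [01111]: (1 AND (0 AND 1)) -> 0
  row 16 [10000]: (0 AND (1 AND 0)) -> 0
  row 17 [10001]: (0 AND (1 AND 0)) -> 0
  row 18 [10010]: (1 AND (1 AND 0)) -> 0
  row 19 [10011]: (1 AND (1 AND 0)) -> 0
  row 20 [10100]: (0 AND (1 AND 1)) -> 0
  row 21 [10101]: (0 AND (1 AND 1)) -> 0
  row 22 [10110]: (1 AND (1 AND 1)) -> 1
  row 23 [10111]: (1 AND (1 AND 1)) -> 1
  row 24 [11000]: (0 AND (1 AND 0)) -> 0
  row 25 [11001]: (0 AND (1 AND 0)) -> 0
  row 26 [11010]: (1 AND (1 AND 0)) -> 0
  row 27 [11011]: (1 AND (1 AND 0)) -> 0
  row 28 [11100]: (0 AND (1 AND 1)) -> 0
  row 29 [11101]: (0 AND (1 AND 1)) -> 0
  row 30 [11110]: (1 AND (1 AND 1)) -> 1
  row 31 [11111]: (1 AND (1 AND 1)) -> 1
Full result column, 4 rows per line (a,b,c fixed per line; d,e runs 00..11 left to right):
  rows 0-3 [a,b,c=000]: 0000  = hex 0
  rows 4-7 [a,b,c=001]: 0000  = hex 0
  rows 8-11 [a,b,c=010]: 0000  = hex 0
  rows 12-15 [a,b,c=011]: 0000  = hex 0
  rows 16-19 [a,b,c=100]: 0000  = hex 0
  rows 20-23 [a,b,c=101]: 0011  = hex 3
  rows 24-27 [a,b,c=110]: 0000  = hex 0
  rows 28-31 [a,b,c=111]: 0011  = hex 3
Output column (row 0 .. row 31) = 00000000000000000000001100000011
Output column grouped in 4s = 0000 0000 0000 0000 0000 0011 0000 0011 = 0x00000303
Convert to decimal digit by digit (value = value*16 + digit):
  0 -> 0
  0*16 + 0 = 0
  0*16 + 0 = 0
  0*16 + 0 = 0
  0*16 + 0 = 0
  0*16 + 3 = 3
  3*16 + 0 = 48
  48*16 + 3 = 771
Decimal = 771

771


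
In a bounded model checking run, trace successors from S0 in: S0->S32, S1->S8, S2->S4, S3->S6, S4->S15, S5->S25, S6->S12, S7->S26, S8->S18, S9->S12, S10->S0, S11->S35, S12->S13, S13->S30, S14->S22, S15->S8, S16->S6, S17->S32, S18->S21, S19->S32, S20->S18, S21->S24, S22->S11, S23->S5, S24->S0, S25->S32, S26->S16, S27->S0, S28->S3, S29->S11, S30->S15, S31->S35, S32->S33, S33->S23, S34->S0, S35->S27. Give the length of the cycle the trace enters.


Trace from S0 until a state repeats:
  S0 -> S32 -> S33 -> S23 -> S5 -> S25 -> S32
S32 first seen at step 1, revisited at step 6.
Cycle length = 6 - 1 = 5

5


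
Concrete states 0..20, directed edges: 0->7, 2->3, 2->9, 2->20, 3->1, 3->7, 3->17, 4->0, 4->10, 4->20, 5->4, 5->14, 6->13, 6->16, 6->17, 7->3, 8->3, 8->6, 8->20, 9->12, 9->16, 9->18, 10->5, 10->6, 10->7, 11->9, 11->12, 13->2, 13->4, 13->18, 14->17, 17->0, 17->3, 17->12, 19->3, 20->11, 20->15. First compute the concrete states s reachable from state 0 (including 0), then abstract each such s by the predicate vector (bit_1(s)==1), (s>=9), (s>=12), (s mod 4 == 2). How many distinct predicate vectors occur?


BFS from 0:
Concrete reachable: {0, 1, 3, 7, 12, 17}
Abstract via predicates (bit_1(s)==1), (s>=9), (s>=12), (s mod 4 == 2):
  (0,0,0,0) <- {0, 1}
  (0,1,1,0) <- {12, 17}
  (1,0,0,0) <- {3, 7}
Distinct abstract states = 3

3


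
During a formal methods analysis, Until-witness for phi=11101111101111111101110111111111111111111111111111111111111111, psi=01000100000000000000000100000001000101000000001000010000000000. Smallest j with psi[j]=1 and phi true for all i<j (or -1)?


(phi U psi) at 0: need smallest j with psi[j]=1 and phi[i]=1 for all i in [0,j).
Scan from step 0:
  step 0: phi=1, psi=0 -> continue
  step 1: psi=1 and phi held for [0,1) -> witness found
Witness step = 1

1


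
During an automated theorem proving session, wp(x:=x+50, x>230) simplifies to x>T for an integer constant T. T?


Formula: wp(x:=E, P) = P[E/x] (substitute E for x in postcondition)
Step 1: Postcondition: x>230
Step 2: Substitute x+50 for x: x+50>230
Step 3: Solve for x: x > 230-50 = 180

180


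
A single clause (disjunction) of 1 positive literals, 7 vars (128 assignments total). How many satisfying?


Step 1: Total=2^7=128
Step 2: Unsat when all 1 false: 2^6=64
Step 3: Sat=128-64=64

64


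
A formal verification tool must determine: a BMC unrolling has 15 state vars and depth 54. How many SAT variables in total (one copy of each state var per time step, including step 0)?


BMC unrolls to depth k, creating one copy of each state var for steps 0..k.
Step count = 54 + 1 = 55 (steps 0 through 54)
Vars per step = 15
Total = 15 * 55 = 825

825


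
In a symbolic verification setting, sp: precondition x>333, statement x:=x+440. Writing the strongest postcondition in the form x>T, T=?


Formula: sp(P, x:=E) = exists old_x. (x = E[old_x/x]) AND P[old_x/x] (old_x is the value of x before the assignment; eliminate old_x by solving x = E[old_x/x] for old_x)
Step 1: Precondition P: x>333, i.e. old_x > 333
Step 2: Assignment gives x = old_x + 440, so old_x = x - 440
Step 3: Substitute into P: x - 440 > 333
Step 4: Simplify: x > 333+440 = 773

773
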